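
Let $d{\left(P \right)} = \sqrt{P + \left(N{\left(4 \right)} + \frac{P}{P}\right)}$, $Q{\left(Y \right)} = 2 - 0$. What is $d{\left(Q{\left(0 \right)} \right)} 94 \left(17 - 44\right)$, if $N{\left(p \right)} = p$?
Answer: $- 2538 \sqrt{7} \approx -6714.9$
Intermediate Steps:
$Q{\left(Y \right)} = 2$ ($Q{\left(Y \right)} = 2 + 0 = 2$)
$d{\left(P \right)} = \sqrt{5 + P}$ ($d{\left(P \right)} = \sqrt{P + \left(4 + \frac{P}{P}\right)} = \sqrt{P + \left(4 + 1\right)} = \sqrt{P + 5} = \sqrt{5 + P}$)
$d{\left(Q{\left(0 \right)} \right)} 94 \left(17 - 44\right) = \sqrt{5 + 2} \cdot 94 \left(17 - 44\right) = \sqrt{7} \cdot 94 \left(17 - 44\right) = 94 \sqrt{7} \left(-27\right) = - 2538 \sqrt{7}$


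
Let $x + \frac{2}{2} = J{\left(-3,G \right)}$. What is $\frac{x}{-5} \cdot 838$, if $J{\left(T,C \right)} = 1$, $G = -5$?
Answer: $0$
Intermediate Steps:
$x = 0$ ($x = -1 + 1 = 0$)
$\frac{x}{-5} \cdot 838 = \frac{0}{-5} \cdot 838 = 0 \left(- \frac{1}{5}\right) 838 = 0 \cdot 838 = 0$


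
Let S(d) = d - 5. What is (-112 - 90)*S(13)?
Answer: -1616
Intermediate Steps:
S(d) = -5 + d
(-112 - 90)*S(13) = (-112 - 90)*(-5 + 13) = -202*8 = -1616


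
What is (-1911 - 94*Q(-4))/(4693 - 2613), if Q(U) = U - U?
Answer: -147/160 ≈ -0.91875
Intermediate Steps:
Q(U) = 0
(-1911 - 94*Q(-4))/(4693 - 2613) = (-1911 - 94*0)/(4693 - 2613) = (-1911 + 0)/2080 = -1911*1/2080 = -147/160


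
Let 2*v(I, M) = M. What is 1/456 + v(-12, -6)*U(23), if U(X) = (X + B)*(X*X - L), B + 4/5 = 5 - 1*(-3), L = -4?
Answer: -110100739/2280 ≈ -48290.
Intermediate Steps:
v(I, M) = M/2
B = 36/5 (B = -⅘ + (5 - 1*(-3)) = -⅘ + (5 + 3) = -⅘ + 8 = 36/5 ≈ 7.2000)
U(X) = (4 + X²)*(36/5 + X) (U(X) = (X + 36/5)*(X*X - 1*(-4)) = (36/5 + X)*(X² + 4) = (36/5 + X)*(4 + X²) = (4 + X²)*(36/5 + X))
1/456 + v(-12, -6)*U(23) = 1/456 + ((½)*(-6))*(144/5 + 23³ + 4*23 + (36/5)*23²) = 1/456 - 3*(144/5 + 12167 + 92 + (36/5)*529) = 1/456 - 3*(144/5 + 12167 + 92 + 19044/5) = 1/456 - 3*80483/5 = 1/456 - 241449/5 = -110100739/2280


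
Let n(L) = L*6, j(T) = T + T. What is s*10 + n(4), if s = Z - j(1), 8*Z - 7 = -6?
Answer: 21/4 ≈ 5.2500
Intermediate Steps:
Z = ⅛ (Z = 7/8 + (⅛)*(-6) = 7/8 - ¾ = ⅛ ≈ 0.12500)
j(T) = 2*T
s = -15/8 (s = ⅛ - 2 = -15/8 ≈ -1.8750)
n(L) = 6*L
s*10 + n(4) = -15/8*10 + 6*4 = -75/4 + 24 = 21/4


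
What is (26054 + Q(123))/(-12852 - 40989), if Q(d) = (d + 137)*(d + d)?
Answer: -90014/53841 ≈ -1.6718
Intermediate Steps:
Q(d) = 2*d*(137 + d) (Q(d) = (137 + d)*(2*d) = 2*d*(137 + d))
(26054 + Q(123))/(-12852 - 40989) = (26054 + 2*123*(137 + 123))/(-12852 - 40989) = (26054 + 2*123*260)/(-53841) = (26054 + 63960)*(-1/53841) = 90014*(-1/53841) = -90014/53841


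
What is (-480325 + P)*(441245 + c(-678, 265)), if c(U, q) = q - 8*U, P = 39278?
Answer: -197118899898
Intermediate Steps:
(-480325 + P)*(441245 + c(-678, 265)) = (-480325 + 39278)*(441245 + (265 - 8*(-678))) = -441047*(441245 + (265 + 5424)) = -441047*(441245 + 5689) = -441047*446934 = -197118899898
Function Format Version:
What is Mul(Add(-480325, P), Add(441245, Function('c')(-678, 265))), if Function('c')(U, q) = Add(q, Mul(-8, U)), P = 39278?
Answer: -197118899898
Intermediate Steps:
Mul(Add(-480325, P), Add(441245, Function('c')(-678, 265))) = Mul(Add(-480325, 39278), Add(441245, Add(265, Mul(-8, -678)))) = Mul(-441047, Add(441245, Add(265, 5424))) = Mul(-441047, Add(441245, 5689)) = Mul(-441047, 446934) = -197118899898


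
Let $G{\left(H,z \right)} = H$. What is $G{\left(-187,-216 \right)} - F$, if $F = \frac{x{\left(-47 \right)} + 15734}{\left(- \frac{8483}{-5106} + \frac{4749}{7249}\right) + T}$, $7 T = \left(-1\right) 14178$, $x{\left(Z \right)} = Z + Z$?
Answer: $- \frac{18793726223063}{104835141701} \approx -179.27$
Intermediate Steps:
$x{\left(Z \right)} = 2 Z$
$T = - \frac{14178}{7}$ ($T = \frac{\left(-1\right) 14178}{7} = \frac{1}{7} \left(-14178\right) = - \frac{14178}{7} \approx -2025.4$)
$F = - \frac{810445275024}{104835141701}$ ($F = \frac{2 \left(-47\right) + 15734}{\left(- \frac{8483}{-5106} + \frac{4749}{7249}\right) - \frac{14178}{7}} = \frac{-94 + 15734}{\left(\left(-8483\right) \left(- \frac{1}{5106}\right) + 4749 \cdot \frac{1}{7249}\right) - \frac{14178}{7}} = \frac{15640}{\left(\frac{8483}{5106} + \frac{4749}{7249}\right) - \frac{14178}{7}} = \frac{15640}{\frac{85741661}{37013394} - \frac{14178}{7}} = \frac{15640}{- \frac{524175708505}{259093758}} = 15640 \left(- \frac{259093758}{524175708505}\right) = - \frac{810445275024}{104835141701} \approx -7.7307$)
$G{\left(-187,-216 \right)} - F = -187 - - \frac{810445275024}{104835141701} = -187 + \frac{810445275024}{104835141701} = - \frac{18793726223063}{104835141701}$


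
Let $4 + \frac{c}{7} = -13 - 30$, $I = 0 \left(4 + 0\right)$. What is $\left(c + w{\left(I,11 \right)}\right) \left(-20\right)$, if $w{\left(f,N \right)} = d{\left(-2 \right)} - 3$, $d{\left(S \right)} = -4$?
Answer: $6720$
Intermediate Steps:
$I = 0$ ($I = 0 \cdot 4 = 0$)
$w{\left(f,N \right)} = -7$ ($w{\left(f,N \right)} = -4 - 3 = -7$)
$c = -329$ ($c = -28 + 7 \left(-13 - 30\right) = -28 + 7 \left(-43\right) = -28 - 301 = -329$)
$\left(c + w{\left(I,11 \right)}\right) \left(-20\right) = \left(-329 - 7\right) \left(-20\right) = \left(-336\right) \left(-20\right) = 6720$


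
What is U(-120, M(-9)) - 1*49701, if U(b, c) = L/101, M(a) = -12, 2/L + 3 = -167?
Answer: -426683086/8585 ≈ -49701.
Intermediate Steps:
L = -1/85 (L = 2/(-3 - 167) = 2/(-170) = 2*(-1/170) = -1/85 ≈ -0.011765)
U(b, c) = -1/8585 (U(b, c) = -1/85/101 = -1/85*1/101 = -1/8585)
U(-120, M(-9)) - 1*49701 = -1/8585 - 1*49701 = -1/8585 - 49701 = -426683086/8585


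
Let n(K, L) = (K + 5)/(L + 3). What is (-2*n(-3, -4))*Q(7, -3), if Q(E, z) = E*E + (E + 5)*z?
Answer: 52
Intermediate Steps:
n(K, L) = (5 + K)/(3 + L)
Q(E, z) = E**2 + z*(5 + E) (Q(E, z) = E**2 + (5 + E)*z = E**2 + z*(5 + E))
(-2*n(-3, -4))*Q(7, -3) = (-2*(5 - 3)/(3 - 4))*(7**2 + 5*(-3) + 7*(-3)) = (-2*2/(-1))*(49 - 15 - 21) = -(-2)*2*13 = -2*(-2)*13 = 4*13 = 52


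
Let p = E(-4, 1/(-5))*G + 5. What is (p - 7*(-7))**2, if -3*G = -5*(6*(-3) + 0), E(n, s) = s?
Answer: 3600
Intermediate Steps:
G = -30 (G = -(-5)*(6*(-3) + 0)/3 = -(-5)*(-18 + 0)/3 = -(-5)*(-18)/3 = -1/3*90 = -30)
p = 11 (p = -30/(-5) + 5 = -1/5*(-30) + 5 = 6 + 5 = 11)
(p - 7*(-7))**2 = (11 - 7*(-7))**2 = (11 + 49)**2 = 60**2 = 3600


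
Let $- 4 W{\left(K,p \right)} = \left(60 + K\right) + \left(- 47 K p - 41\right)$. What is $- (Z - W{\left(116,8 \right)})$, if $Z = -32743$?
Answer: $\frac{174453}{4} \approx 43613.0$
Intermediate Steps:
$W{\left(K,p \right)} = - \frac{19}{4} - \frac{K}{4} + \frac{47 K p}{4}$ ($W{\left(K,p \right)} = - \frac{\left(60 + K\right) + \left(- 47 K p - 41\right)}{4} = - \frac{\left(60 + K\right) - \left(41 + 47 K p\right)}{4} = - \frac{19 + K - 47 K p}{4} = - \frac{19}{4} - \frac{K}{4} + \frac{47 K p}{4}$)
$- (Z - W{\left(116,8 \right)}) = - (-32743 - \left(- \frac{19}{4} - 29 + \frac{47}{4} \cdot 116 \cdot 8\right)) = - (-32743 - \left(- \frac{19}{4} - 29 + 10904\right)) = - (-32743 - \frac{43481}{4}) = \left(-1\right) \left(- \frac{174453}{4}\right) = \frac{174453}{4}$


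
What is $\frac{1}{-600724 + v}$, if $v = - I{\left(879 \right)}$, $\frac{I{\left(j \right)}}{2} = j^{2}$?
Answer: $- \frac{1}{2146006} \approx -4.6598 \cdot 10^{-7}$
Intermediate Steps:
$I{\left(j \right)} = 2 j^{2}$
$v = -1545282$ ($v = - 2 \cdot 879^{2} = - 2 \cdot 772641 = \left(-1\right) 1545282 = -1545282$)
$\frac{1}{-600724 + v} = \frac{1}{-600724 - 1545282} = \frac{1}{-2146006} = - \frac{1}{2146006}$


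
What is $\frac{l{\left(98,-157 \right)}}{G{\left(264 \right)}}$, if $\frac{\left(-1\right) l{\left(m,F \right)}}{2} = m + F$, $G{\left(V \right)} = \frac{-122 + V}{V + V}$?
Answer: $\frac{31152}{71} \approx 438.76$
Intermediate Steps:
$G{\left(V \right)} = \frac{-122 + V}{2 V}$
$l{\left(m,F \right)} = - 2 F - 2 m$ ($l{\left(m,F \right)} = - 2 \left(m + F\right) = - 2 \left(F + m\right) = - 2 F - 2 m$)
$\frac{l{\left(98,-157 \right)}}{G{\left(264 \right)}} = \frac{\left(-2\right) \left(-157\right) - 196}{\frac{1}{2} \cdot \frac{1}{264} \left(-122 + 264\right)} = \frac{314 - 196}{\frac{1}{2} \cdot \frac{1}{264} \cdot 142} = \frac{118}{\frac{71}{264}} = 118 \cdot \frac{264}{71} = \frac{31152}{71}$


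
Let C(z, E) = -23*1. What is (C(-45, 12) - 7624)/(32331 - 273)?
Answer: -2549/10686 ≈ -0.23854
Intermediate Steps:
C(z, E) = -23
(C(-45, 12) - 7624)/(32331 - 273) = (-23 - 7624)/(32331 - 273) = -7647/32058 = -7647*1/32058 = -2549/10686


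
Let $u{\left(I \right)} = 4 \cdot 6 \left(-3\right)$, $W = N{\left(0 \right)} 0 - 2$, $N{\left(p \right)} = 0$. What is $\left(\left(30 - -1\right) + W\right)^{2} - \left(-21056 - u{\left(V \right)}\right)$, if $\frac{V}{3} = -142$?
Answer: $21825$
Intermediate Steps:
$V = -426$ ($V = 3 \left(-142\right) = -426$)
$W = -2$ ($W = 0 \cdot 0 - 2 = 0 - 2 = -2$)
$u{\left(I \right)} = -72$ ($u{\left(I \right)} = 24 \left(-3\right) = -72$)
$\left(\left(30 - -1\right) + W\right)^{2} - \left(-21056 - u{\left(V \right)}\right) = \left(\left(30 - -1\right) - 2\right)^{2} - \left(-21056 - -72\right) = \left(\left(30 + 1\right) - 2\right)^{2} - \left(-21056 + 72\right) = \left(31 - 2\right)^{2} - -20984 = 29^{2} + 20984 = 841 + 20984 = 21825$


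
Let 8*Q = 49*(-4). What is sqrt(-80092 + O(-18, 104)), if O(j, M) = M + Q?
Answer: 5*I*sqrt(12802)/2 ≈ 282.86*I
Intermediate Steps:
Q = -49/2 (Q = (49*(-4))/8 = (1/8)*(-196) = -49/2 ≈ -24.500)
O(j, M) = -49/2 + M (O(j, M) = M - 49/2 = -49/2 + M)
sqrt(-80092 + O(-18, 104)) = sqrt(-80092 + (-49/2 + 104)) = sqrt(-80092 + 159/2) = sqrt(-160025/2) = 5*I*sqrt(12802)/2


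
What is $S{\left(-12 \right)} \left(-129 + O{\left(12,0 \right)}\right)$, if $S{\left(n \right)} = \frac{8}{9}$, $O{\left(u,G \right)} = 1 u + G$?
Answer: $-104$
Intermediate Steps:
$O{\left(u,G \right)} = G + u$ ($O{\left(u,G \right)} = u + G = G + u$)
$S{\left(n \right)} = \frac{8}{9}$ ($S{\left(n \right)} = 8 \cdot \frac{1}{9} = \frac{8}{9}$)
$S{\left(-12 \right)} \left(-129 + O{\left(12,0 \right)}\right) = \frac{8 \left(-129 + \left(0 + 12\right)\right)}{9} = \frac{8 \left(-129 + 12\right)}{9} = \frac{8}{9} \left(-117\right) = -104$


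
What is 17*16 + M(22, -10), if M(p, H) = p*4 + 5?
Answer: 365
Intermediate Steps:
M(p, H) = 5 + 4*p (M(p, H) = 4*p + 5 = 5 + 4*p)
17*16 + M(22, -10) = 17*16 + (5 + 4*22) = 272 + (5 + 88) = 272 + 93 = 365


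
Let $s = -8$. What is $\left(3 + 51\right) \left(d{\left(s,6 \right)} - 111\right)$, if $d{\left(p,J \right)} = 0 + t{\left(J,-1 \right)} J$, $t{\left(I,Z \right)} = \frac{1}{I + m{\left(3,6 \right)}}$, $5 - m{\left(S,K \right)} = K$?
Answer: $- \frac{29646}{5} \approx -5929.2$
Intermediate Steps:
$m{\left(S,K \right)} = 5 - K$
$t{\left(I,Z \right)} = \frac{1}{-1 + I}$ ($t{\left(I,Z \right)} = \frac{1}{I + \left(5 - 6\right)} = \frac{1}{I - 1} = \frac{1}{-1 + I}$)
$d{\left(p,J \right)} = \frac{J}{-1 + J}$ ($d{\left(p,J \right)} = 0 + \frac{J}{-1 + J} = \frac{J}{-1 + J}$)
$\left(3 + 51\right) \left(d{\left(s,6 \right)} - 111\right) = \left(3 + 51\right) \left(\frac{6}{-1 + 6} - 111\right) = 54 \left(\frac{6}{5} - 111\right) = 54 \left(- \frac{549}{5}\right) = - \frac{29646}{5}$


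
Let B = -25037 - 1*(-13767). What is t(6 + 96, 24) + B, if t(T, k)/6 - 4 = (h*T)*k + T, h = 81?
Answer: 1179094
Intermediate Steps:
t(T, k) = 24 + 6*T + 486*T*k (t(T, k) = 24 + 6*((81*T)*k + T) = 24 + 6*(81*T*k + T) = 24 + 6*(T + 81*T*k) = 24 + (6*T + 486*T*k) = 24 + 6*T + 486*T*k)
B = -11270 (B = -25037 + 13767 = -11270)
t(6 + 96, 24) + B = (24 + 6*(6 + 96) + 486*(6 + 96)*24) - 11270 = (24 + 6*102 + 486*102*24) - 11270 = (24 + 612 + 1189728) - 11270 = 1190364 - 11270 = 1179094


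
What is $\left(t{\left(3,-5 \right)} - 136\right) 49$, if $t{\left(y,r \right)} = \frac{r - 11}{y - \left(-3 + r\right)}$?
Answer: $- \frac{74088}{11} \approx -6735.3$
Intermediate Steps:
$t{\left(y,r \right)} = \frac{-11 + r}{3 + y - r}$
$\left(t{\left(3,-5 \right)} - 136\right) 49 = \left(\frac{-11 - 5}{3 + 3 - -5} - 136\right) 49 = \left(\frac{1}{3 + 3 + 5} \left(-16\right) - 136\right) 49 = \left(\frac{1}{11} \left(-16\right) - 136\right) 49 = \left(- \frac{16}{11} - 136\right) 49 = \left(- \frac{1512}{11}\right) 49 = - \frac{74088}{11}$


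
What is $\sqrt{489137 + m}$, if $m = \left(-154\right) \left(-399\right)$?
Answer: $\sqrt{550583} \approx 742.01$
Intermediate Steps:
$m = 61446$
$\sqrt{489137 + m} = \sqrt{489137 + 61446} = \sqrt{550583}$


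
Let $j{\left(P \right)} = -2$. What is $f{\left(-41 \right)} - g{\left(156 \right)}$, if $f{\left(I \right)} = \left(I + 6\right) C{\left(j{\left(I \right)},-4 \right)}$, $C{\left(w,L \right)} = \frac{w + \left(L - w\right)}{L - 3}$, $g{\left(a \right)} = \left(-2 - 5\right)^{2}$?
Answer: $-69$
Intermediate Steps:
$g{\left(a \right)} = 49$ ($g{\left(a \right)} = \left(-7\right)^{2} = 49$)
$C{\left(w,L \right)} = \frac{L}{-3 + L}$
$f{\left(I \right)} = \frac{24}{7} + \frac{4 I}{7}$ ($f{\left(I \right)} = \left(I + 6\right) \left(- \frac{4}{-3 - 4}\right) = \left(6 + I\right) \left(- \frac{4}{-7}\right) = \left(6 + I\right) \left(\left(-4\right) \left(- \frac{1}{7}\right)\right) = \left(6 + I\right) \frac{4}{7} = \frac{24}{7} + \frac{4 I}{7}$)
$f{\left(-41 \right)} - g{\left(156 \right)} = \left(\frac{24}{7} + \frac{4}{7} \left(-41\right)\right) - 49 = \left(\frac{24}{7} - \frac{164}{7}\right) - 49 = -20 - 49 = -69$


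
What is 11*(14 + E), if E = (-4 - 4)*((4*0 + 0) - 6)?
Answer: 682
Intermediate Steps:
E = 48 (E = -8*((0 + 0) - 6) = -8*(0 - 6) = -8*(-6) = 48)
11*(14 + E) = 11*(14 + 48) = 11*62 = 682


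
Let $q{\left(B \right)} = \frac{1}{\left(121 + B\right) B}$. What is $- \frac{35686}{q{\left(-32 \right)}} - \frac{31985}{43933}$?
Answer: $\frac{4465074540239}{43933} \approx 1.0163 \cdot 10^{8}$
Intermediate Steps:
$q{\left(B \right)} = \frac{1}{B \left(121 + B\right)}$
$- \frac{35686}{q{\left(-32 \right)}} - \frac{31985}{43933} = - \frac{35686}{\frac{1}{-32} \frac{1}{121 - 32}} - \frac{31985}{43933} = - \frac{35686}{\left(- \frac{1}{32}\right) \frac{1}{89}} - \frac{31985}{43933} = - \frac{35686}{- \frac{1}{2848}} - \frac{31985}{43933} = \left(-35686\right) \left(-2848\right) - \frac{31985}{43933} = 101633728 - \frac{31985}{43933} = \frac{4465074540239}{43933}$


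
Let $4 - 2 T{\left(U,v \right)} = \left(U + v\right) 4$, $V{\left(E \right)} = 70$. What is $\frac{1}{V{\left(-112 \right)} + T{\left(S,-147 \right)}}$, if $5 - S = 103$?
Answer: $\frac{1}{562} \approx 0.0017794$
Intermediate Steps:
$S = -98$ ($S = 5 - 103 = -98$)
$T{\left(U,v \right)} = 2 - 2 U - 2 v$ ($T{\left(U,v \right)} = 2 - \frac{\left(U + v\right) 4}{2} = 2 - \frac{4 U + 4 v}{2} = 2 - \left(2 U + 2 v\right) = 2 - 2 U - 2 v$)
$\frac{1}{V{\left(-112 \right)} + T{\left(S,-147 \right)}} = \frac{1}{70 - -492} = \frac{1}{70 + \left(2 + 196 + 294\right)} = \frac{1}{70 + 492} = \frac{1}{562}$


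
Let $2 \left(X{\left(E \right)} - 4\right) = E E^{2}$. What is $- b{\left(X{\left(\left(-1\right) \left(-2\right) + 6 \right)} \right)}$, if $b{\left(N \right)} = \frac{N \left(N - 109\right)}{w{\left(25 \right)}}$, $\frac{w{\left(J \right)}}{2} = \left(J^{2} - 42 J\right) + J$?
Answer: $\frac{1963}{40} \approx 49.075$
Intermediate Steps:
$w{\left(J \right)} = - 82 J + 2 J^{2}$ ($w{\left(J \right)} = 2 \left(\left(J^{2} - 42 J\right) + J\right) = 2 \left(J^{2} - 41 J\right) = - 82 J + 2 J^{2}$)
$X{\left(E \right)} = 4 + \frac{E^{3}}{2}$ ($X{\left(E \right)} = 4 + \frac{E E^{2}}{2} = 4 + \frac{E^{3}}{2}$)
$b{\left(N \right)} = - \frac{N \left(-109 + N\right)}{800}$ ($b{\left(N \right)} = \frac{N \left(N - 109\right)}{2 \cdot 25 \left(-41 + 25\right)} = \frac{N \left(-109 + N\right)}{2 \cdot 25 \left(-16\right)} = \frac{N \left(-109 + N\right)}{-800} = N \left(-109 + N\right) \left(- \frac{1}{800}\right) = - \frac{N \left(-109 + N\right)}{800}$)
$- b{\left(X{\left(\left(-1\right) \left(-2\right) + 6 \right)} \right)} = - \frac{\left(4 + \frac{\left(\left(-1\right) \left(-2\right) + 6\right)^{3}}{2}\right) \left(109 - \left(4 + \frac{\left(\left(-1\right) \left(-2\right) + 6\right)^{3}}{2}\right)\right)}{800} = - \frac{\left(4 + \frac{\left(2 + 6\right)^{3}}{2}\right) \left(109 - \left(4 + \frac{\left(2 + 6\right)^{3}}{2}\right)\right)}{800} = - \frac{\left(4 + \frac{8^{3}}{2}\right) \left(109 - \left(4 + \frac{8^{3}}{2}\right)\right)}{800} = - \frac{\left(4 + \frac{1}{2} \cdot 512\right) \left(109 - \left(4 + \frac{1}{2} \cdot 512\right)\right)}{800} = - \frac{\left(4 + 256\right) \left(109 - \left(4 + 256\right)\right)}{800} = - \frac{260 \left(109 - 260\right)}{800} = - \frac{260 \left(-151\right)}{800} = \left(-1\right) \left(- \frac{1963}{40}\right) = \frac{1963}{40}$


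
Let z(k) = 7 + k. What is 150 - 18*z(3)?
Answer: -30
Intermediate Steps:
150 - 18*z(3) = 150 - 18*(7 + 3) = 150 - 18*10 = 150 - 180 = -30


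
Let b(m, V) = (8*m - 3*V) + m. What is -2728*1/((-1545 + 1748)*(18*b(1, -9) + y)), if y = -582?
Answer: -124/609 ≈ -0.20361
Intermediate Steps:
b(m, V) = -3*V + 9*m (b(m, V) = (-3*V + 8*m) + m = -3*V + 9*m)
-2728*1/((-1545 + 1748)*(18*b(1, -9) + y)) = -2728*1/((-1545 + 1748)*(18*(-3*(-9) + 9*1) - 582)) = -2728*1/(203*(18*(27 + 9) - 582)) = -2728*1/(203*(18*36 - 582)) = -2728*1/(203*(648 - 582)) = -2728/(66*203) = -2728/13398 = -2728*1/13398 = -124/609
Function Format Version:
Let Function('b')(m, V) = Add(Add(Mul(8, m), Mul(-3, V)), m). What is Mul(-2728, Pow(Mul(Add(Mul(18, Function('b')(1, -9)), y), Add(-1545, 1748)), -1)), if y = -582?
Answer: Rational(-124, 609) ≈ -0.20361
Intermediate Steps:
Function('b')(m, V) = Add(Mul(-3, V), Mul(9, m)) (Function('b')(m, V) = Add(Add(Mul(-3, V), Mul(8, m)), m) = Add(Mul(-3, V), Mul(9, m)))
Mul(-2728, Pow(Mul(Add(Mul(18, Function('b')(1, -9)), y), Add(-1545, 1748)), -1)) = Mul(-2728, Pow(Mul(Add(Mul(18, Add(Mul(-3, -9), Mul(9, 1))), -582), Add(-1545, 1748)), -1)) = Mul(-2728, Pow(Mul(Add(Mul(18, Add(27, 9)), -582), 203), -1)) = Mul(-2728, Pow(Mul(Add(Mul(18, 36), -582), 203), -1)) = Mul(-2728, Pow(Mul(Add(648, -582), 203), -1)) = Mul(-2728, Pow(Mul(66, 203), -1)) = Mul(-2728, Pow(13398, -1)) = Mul(-2728, Rational(1, 13398)) = Rational(-124, 609)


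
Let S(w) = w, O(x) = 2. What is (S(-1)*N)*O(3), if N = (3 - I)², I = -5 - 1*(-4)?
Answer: -32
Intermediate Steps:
I = -1 (I = -5 + 4 = -1)
N = 16 (N = (3 - 1*(-1))² = (3 + 1)² = 4² = 16)
(S(-1)*N)*O(3) = -1*16*2 = -16*2 = -32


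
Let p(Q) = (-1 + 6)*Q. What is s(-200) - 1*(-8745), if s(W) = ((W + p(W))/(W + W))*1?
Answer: 8748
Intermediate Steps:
p(Q) = 5*Q
s(W) = 3 (s(W) = ((W + 5*W)/(W + W))*1 = ((6*W)/((2*W)))*1 = ((6*W)*(1/(2*W)))*1 = 3*1 = 3)
s(-200) - 1*(-8745) = 3 - 1*(-8745) = 3 + 8745 = 8748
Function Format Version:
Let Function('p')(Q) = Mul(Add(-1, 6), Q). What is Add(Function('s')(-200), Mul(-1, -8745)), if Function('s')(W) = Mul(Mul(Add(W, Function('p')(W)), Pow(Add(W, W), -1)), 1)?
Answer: 8748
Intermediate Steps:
Function('p')(Q) = Mul(5, Q)
Function('s')(W) = 3 (Function('s')(W) = Mul(Mul(Add(W, Mul(5, W)), Pow(Add(W, W), -1)), 1) = Mul(Mul(Mul(6, W), Pow(Mul(2, W), -1)), 1) = Mul(Mul(Mul(6, W), Mul(Rational(1, 2), Pow(W, -1))), 1) = Mul(3, 1) = 3)
Add(Function('s')(-200), Mul(-1, -8745)) = Add(3, Mul(-1, -8745)) = Add(3, 8745) = 8748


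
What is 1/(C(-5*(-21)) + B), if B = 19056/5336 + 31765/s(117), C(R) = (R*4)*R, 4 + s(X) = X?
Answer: 75371/3345317521 ≈ 2.2530e-5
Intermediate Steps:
s(X) = -4 + X
C(R) = 4*R² (C(R) = (4*R)*R = 4*R²)
B = 21456421/75371 (B = 19056/5336 + 31765/(-4 + 117) = 19056*(1/5336) + 31765/113 = 2382/667 + 31765*(1/113) = 2382/667 + 31765/113 = 21456421/75371 ≈ 284.68)
1/(C(-5*(-21)) + B) = 1/(4*(-5*(-21))² + 21456421/75371) = 1/(4*105² + 21456421/75371) = 1/(4*11025 + 21456421/75371) = 1/(44100 + 21456421/75371) = 1/(3345317521/75371) = 75371/3345317521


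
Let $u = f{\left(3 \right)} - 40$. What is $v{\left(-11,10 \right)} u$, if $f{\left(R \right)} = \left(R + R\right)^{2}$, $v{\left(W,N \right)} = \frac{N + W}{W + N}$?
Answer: $-4$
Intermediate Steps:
$v{\left(W,N \right)} = 1$ ($v{\left(W,N \right)} = \frac{N + W}{N + W} = 1$)
$f{\left(R \right)} = 4 R^{2}$ ($f{\left(R \right)} = \left(2 R\right)^{2} = 4 R^{2}$)
$u = -4$ ($u = 4 \cdot 3^{2} - 40 = 4 \cdot 9 - 40 = 36 - 40 = -4$)
$v{\left(-11,10 \right)} u = 1 \left(-4\right) = -4$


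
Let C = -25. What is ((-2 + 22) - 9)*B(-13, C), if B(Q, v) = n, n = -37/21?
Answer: -407/21 ≈ -19.381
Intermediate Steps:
n = -37/21 (n = -37*1/21 = -37/21 ≈ -1.7619)
B(Q, v) = -37/21
((-2 + 22) - 9)*B(-13, C) = ((-2 + 22) - 9)*(-37/21) = (20 - 9)*(-37/21) = 11*(-37/21) = -407/21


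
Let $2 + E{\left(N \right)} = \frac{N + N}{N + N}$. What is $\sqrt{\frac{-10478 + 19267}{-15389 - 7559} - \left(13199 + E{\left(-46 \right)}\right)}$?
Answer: $\frac{i \sqrt{1737602440341}}{11474} \approx 114.88 i$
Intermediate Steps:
$E{\left(N \right)} = -1$ ($E{\left(N \right)} = -2 + \frac{N + N}{N + N} = -2 + \frac{2 N}{2 N} = -2 + 2 N \frac{1}{2 N} = -2 + 1 = -1$)
$\sqrt{\frac{-10478 + 19267}{-15389 - 7559} - \left(13199 + E{\left(-46 \right)}\right)} = \sqrt{\frac{-10478 + 19267}{-15389 - 7559} + \left(\left(5790 - -1\right) - 18989\right)} = \sqrt{\frac{8789}{-22948} + \left(\left(5790 + 1\right) - 18989\right)} = \sqrt{8789 \left(- \frac{1}{22948}\right) + \left(5791 - 18989\right)} = \sqrt{- \frac{8789}{22948} - 13198} = \sqrt{- \frac{302876493}{22948}} = \frac{i \sqrt{1737602440341}}{11474}$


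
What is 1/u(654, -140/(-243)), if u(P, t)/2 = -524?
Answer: -1/1048 ≈ -0.00095420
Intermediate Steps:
u(P, t) = -1048 (u(P, t) = 2*(-524) = -1048)
1/u(654, -140/(-243)) = 1/(-1048) = -1/1048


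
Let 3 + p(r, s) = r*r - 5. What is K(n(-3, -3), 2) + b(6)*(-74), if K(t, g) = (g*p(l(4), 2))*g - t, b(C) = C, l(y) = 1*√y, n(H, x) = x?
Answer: -457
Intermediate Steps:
l(y) = √y
p(r, s) = -8 + r² (p(r, s) = -3 + (r*r - 5) = -3 + (r² - 5) = -3 + (-5 + r²) = -8 + r²)
K(t, g) = -t - 4*g² (K(t, g) = (g*(-8 + (√4)²))*g - t = (g*(-8 + 2²))*g - t = (g*(-8 + 4))*g - t = (g*(-4))*g - t = (-4*g)*g - t = -4*g² - t = -t - 4*g²)
K(n(-3, -3), 2) + b(6)*(-74) = (-1*(-3) - 4*2²) + 6*(-74) = (3 - 4*4) - 444 = (3 - 16) - 444 = -13 - 444 = -457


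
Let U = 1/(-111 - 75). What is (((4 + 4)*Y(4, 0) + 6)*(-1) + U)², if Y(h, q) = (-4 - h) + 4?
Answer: 23377225/34596 ≈ 675.72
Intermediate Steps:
Y(h, q) = -h
U = -1/186 (U = 1/(-186) = -1/186 ≈ -0.0053763)
(((4 + 4)*Y(4, 0) + 6)*(-1) + U)² = (((4 + 4)*(-1*4) + 6)*(-1) - 1/186)² = ((8*(-4) + 6)*(-1) - 1/186)² = ((-32 + 6)*(-1) - 1/186)² = (-26*(-1) - 1/186)² = (26 - 1/186)² = (4835/186)² = 23377225/34596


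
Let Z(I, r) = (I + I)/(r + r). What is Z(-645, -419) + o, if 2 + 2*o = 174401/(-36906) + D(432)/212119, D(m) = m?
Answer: -11955241911085/6560252676132 ≈ -1.8224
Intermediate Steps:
Z(I, r) = I/r (Z(I, r) = (2*I)/((2*r)) = (2*I)*(1/(2*r)) = I/r)
o = -52634749955/15656927628 (o = -1 + (174401/(-36906) + 432/212119)/2 = -1 + (174401*(-1/36906) + 432*(1/212119))/2 = -1 + (-174401/36906 + 432/212119)/2 = -1 + (½)*(-36977822327/7828463814) = -1 - 36977822327/15656927628 = -52634749955/15656927628 ≈ -3.3618)
Z(-645, -419) + o = -645/(-419) - 52634749955/15656927628 = -645*(-1/419) - 52634749955/15656927628 = 645/419 - 52634749955/15656927628 = -11955241911085/6560252676132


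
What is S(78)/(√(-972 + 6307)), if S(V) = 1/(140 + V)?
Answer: √5335/1163030 ≈ 6.2802e-5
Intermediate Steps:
S(78)/(√(-972 + 6307)) = 1/((140 + 78)*(√(-972 + 6307))) = 1/(218*(√5335)) = (√5335/5335)/218 = √5335/1163030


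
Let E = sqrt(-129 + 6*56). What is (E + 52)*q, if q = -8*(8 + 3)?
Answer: -4576 - 264*sqrt(23) ≈ -5842.1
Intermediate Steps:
q = -88 (q = -8*11 = -88)
E = 3*sqrt(23) (E = sqrt(-129 + 336) = sqrt(207) = 3*sqrt(23) ≈ 14.387)
(E + 52)*q = (3*sqrt(23) + 52)*(-88) = (52 + 3*sqrt(23))*(-88) = -4576 - 264*sqrt(23)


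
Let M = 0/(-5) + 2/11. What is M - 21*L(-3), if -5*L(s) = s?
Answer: -683/55 ≈ -12.418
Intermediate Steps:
L(s) = -s/5
M = 2/11 (M = 0*(-⅕) + 2*(1/11) = 0 + 2/11 = 2/11 ≈ 0.18182)
M - 21*L(-3) = 2/11 - (-21)*(-3)/5 = 2/11 - 21*⅗ = 2/11 - 63/5 = -683/55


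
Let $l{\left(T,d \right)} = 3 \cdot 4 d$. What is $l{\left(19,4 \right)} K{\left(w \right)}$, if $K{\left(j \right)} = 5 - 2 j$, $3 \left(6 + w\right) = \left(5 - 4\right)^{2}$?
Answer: $784$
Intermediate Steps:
$l{\left(T,d \right)} = 12 d$
$w = - \frac{17}{3}$ ($w = -6 + \frac{\left(5 - 4\right)^{2}}{3} = -6 + \frac{1^{2}}{3} = -6 + \frac{1}{3} \cdot 1 = -6 + \frac{1}{3} = - \frac{17}{3} \approx -5.6667$)
$l{\left(19,4 \right)} K{\left(w \right)} = 12 \cdot 4 \left(5 - - \frac{34}{3}\right) = 48 \left(5 + \frac{34}{3}\right) = 48 \cdot \frac{49}{3} = 784$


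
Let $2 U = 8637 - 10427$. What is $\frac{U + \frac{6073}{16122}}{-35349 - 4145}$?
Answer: $\frac{14423117}{636722268} \approx 0.022652$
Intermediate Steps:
$U = -895$ ($U = \frac{8637 - 10427}{2} = \frac{1}{2} \left(-1790\right) = -895$)
$\frac{U + \frac{6073}{16122}}{-35349 - 4145} = \frac{-895 + \frac{6073}{16122}}{-35349 - 4145} = \frac{-895 + 6073 \cdot \frac{1}{16122}}{-39494} = \left(-895 + \frac{6073}{16122}\right) \left(- \frac{1}{39494}\right) = \left(- \frac{14423117}{16122}\right) \left(- \frac{1}{39494}\right) = \frac{14423117}{636722268}$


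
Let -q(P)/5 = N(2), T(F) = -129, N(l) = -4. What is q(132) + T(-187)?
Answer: -109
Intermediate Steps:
q(P) = 20 (q(P) = -5*(-4) = 20)
q(132) + T(-187) = 20 - 129 = -109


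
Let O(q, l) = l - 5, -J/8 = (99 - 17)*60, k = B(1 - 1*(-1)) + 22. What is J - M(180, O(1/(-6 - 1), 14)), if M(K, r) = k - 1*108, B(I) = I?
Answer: -39276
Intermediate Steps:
k = 24 (k = (1 - 1*(-1)) + 22 = (1 + 1) + 22 = 2 + 22 = 24)
J = -39360 (J = -8*(99 - 17)*60 = -656*60 = -8*4920 = -39360)
O(q, l) = -5 + l
M(K, r) = -84 (M(K, r) = 24 - 1*108 = 24 - 108 = -84)
J - M(180, O(1/(-6 - 1), 14)) = -39360 - 1*(-84) = -39360 + 84 = -39276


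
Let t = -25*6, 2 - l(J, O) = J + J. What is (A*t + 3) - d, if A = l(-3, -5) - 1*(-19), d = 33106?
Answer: -37153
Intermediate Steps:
l(J, O) = 2 - 2*J (l(J, O) = 2 - (J + J) = 2 - 2*J)
t = -150
A = 27 (A = (2 - 2*(-3)) - 1*(-19) = (2 + 6) + 19 = 8 + 19 = 27)
(A*t + 3) - d = (27*(-150) + 3) - 1*33106 = (-4050 + 3) - 33106 = -4047 - 33106 = -37153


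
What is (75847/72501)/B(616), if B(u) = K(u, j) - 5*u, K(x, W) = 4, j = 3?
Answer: -75847/223013076 ≈ -0.00034010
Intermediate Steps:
B(u) = 4 - 5*u
(75847/72501)/B(616) = (75847/72501)/(4 - 5*616) = (75847*(1/72501))/(4 - 3080) = (75847/72501)/(-3076) = (75847/72501)*(-1/3076) = -75847/223013076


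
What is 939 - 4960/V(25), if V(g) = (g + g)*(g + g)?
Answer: 117127/125 ≈ 937.02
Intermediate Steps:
V(g) = 4*g² (V(g) = (2*g)*(2*g) = 4*g²)
939 - 4960/V(25) = 939 - 4960/(4*25²) = 939 - 4960/(4*625) = 939 - 4960/2500 = 939 - 4960*1/2500 = 939 - 248/125 = 117127/125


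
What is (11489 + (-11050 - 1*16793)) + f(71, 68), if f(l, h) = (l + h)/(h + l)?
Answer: -16353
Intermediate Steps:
f(l, h) = 1 (f(l, h) = (h + l)/(h + l) = 1)
(11489 + (-11050 - 1*16793)) + f(71, 68) = (11489 + (-11050 - 1*16793)) + 1 = (11489 + (-11050 - 16793)) + 1 = (11489 - 27843) + 1 = -16354 + 1 = -16353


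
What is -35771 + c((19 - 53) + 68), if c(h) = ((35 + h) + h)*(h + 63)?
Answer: -25780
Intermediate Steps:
c(h) = (35 + 2*h)*(63 + h)
-35771 + c((19 - 53) + 68) = -35771 + (2205 + 2*((19 - 53) + 68)**2 + 161*((19 - 53) + 68)) = -35771 + (2205 + 2*(-34 + 68)**2 + 161*(-34 + 68)) = -35771 + (2205 + 2*34**2 + 161*34) = -35771 + (2205 + 2*1156 + 5474) = -35771 + (2205 + 2312 + 5474) = -35771 + 9991 = -25780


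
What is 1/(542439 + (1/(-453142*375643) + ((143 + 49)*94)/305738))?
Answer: 26021303136557914/14114971188153191800721 ≈ 1.8435e-6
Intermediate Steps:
1/(542439 + (1/(-453142*375643) + ((143 + 49)*94)/305738)) = 1/(542439 + (-1/453142*1/375643 + (192*94)*(1/305738))) = 1/(542439 + (-1/170219620306 + 18048*(1/305738))) = 1/(542439 + (-1/170219620306 + 9024/152869)) = 1/(542439 + 1536061853488475/26021303136557914) = 1/(14114971188153191800721/26021303136557914) = 26021303136557914/14114971188153191800721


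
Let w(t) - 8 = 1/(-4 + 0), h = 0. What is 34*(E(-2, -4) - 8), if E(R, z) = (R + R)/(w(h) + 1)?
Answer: -10064/35 ≈ -287.54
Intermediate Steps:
w(t) = 31/4 (w(t) = 8 + 1/(-4 + 0) = 8 + 1/(-4) = 8 - ¼ = 31/4)
E(R, z) = 8*R/35 (E(R, z) = (R + R)/(31/4 + 1) = (2*R)/(35/4) = (2*R)*(4/35) = 8*R/35)
34*(E(-2, -4) - 8) = 34*((8/35)*(-2) - 8) = 34*(-16/35 - 8) = 34*(-296/35) = -10064/35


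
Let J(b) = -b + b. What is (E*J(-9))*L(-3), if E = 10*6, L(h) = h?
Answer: 0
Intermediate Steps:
J(b) = 0
E = 60
(E*J(-9))*L(-3) = (60*0)*(-3) = 0*(-3) = 0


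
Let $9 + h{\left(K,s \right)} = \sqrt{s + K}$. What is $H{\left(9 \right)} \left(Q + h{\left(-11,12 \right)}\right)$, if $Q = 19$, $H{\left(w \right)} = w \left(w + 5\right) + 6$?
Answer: $1452$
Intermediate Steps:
$h{\left(K,s \right)} = -9 + \sqrt{K + s}$ ($h{\left(K,s \right)} = -9 + \sqrt{s + K} = -9 + \sqrt{K + s}$)
$H{\left(w \right)} = 6 + w \left(5 + w\right)$ ($H{\left(w \right)} = w \left(5 + w\right) + 6 = 6 + w \left(5 + w\right)$)
$H{\left(9 \right)} \left(Q + h{\left(-11,12 \right)}\right) = \left(6 + 9^{2} + 5 \cdot 9\right) \left(19 - \left(9 - \sqrt{-11 + 12}\right)\right) = \left(6 + 81 + 45\right) \left(19 - \left(9 - \sqrt{1}\right)\right) = 132 \left(19 + \left(-9 + 1\right)\right) = 132 \left(19 - 8\right) = 132 \cdot 11 = 1452$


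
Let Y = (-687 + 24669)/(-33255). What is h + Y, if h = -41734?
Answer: -462629384/11085 ≈ -41735.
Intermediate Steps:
Y = -7994/11085 (Y = 23982*(-1/33255) = -7994/11085 ≈ -0.72116)
h + Y = -41734 - 7994/11085 = -462629384/11085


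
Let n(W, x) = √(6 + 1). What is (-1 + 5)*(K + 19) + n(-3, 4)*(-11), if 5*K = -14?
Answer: 324/5 - 11*√7 ≈ 35.697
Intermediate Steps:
K = -14/5 (K = (⅕)*(-14) = -14/5 ≈ -2.8000)
n(W, x) = √7
(-1 + 5)*(K + 19) + n(-3, 4)*(-11) = (-1 + 5)*(-14/5 + 19) + √7*(-11) = 4*(81/5) - 11*√7 = 324/5 - 11*√7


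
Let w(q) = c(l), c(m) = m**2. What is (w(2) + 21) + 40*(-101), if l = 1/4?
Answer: -64303/16 ≈ -4018.9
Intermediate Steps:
l = 1/4 ≈ 0.25000
w(q) = 1/16 (w(q) = (1/4)**2 = 1/16)
(w(2) + 21) + 40*(-101) = (1/16 + 21) + 40*(-101) = 337/16 - 4040 = -64303/16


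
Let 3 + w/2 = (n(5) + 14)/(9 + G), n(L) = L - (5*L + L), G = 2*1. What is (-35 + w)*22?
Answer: -946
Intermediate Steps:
G = 2
n(L) = -5*L (n(L) = L - 6*L = -5*L)
w = -8 (w = -6 + 2*((-5*5 + 14)/(9 + 2)) = -6 + 2*((-25 + 14)/11) = -6 + 2*(-11*1/11) = -6 + 2*(-1) = -6 - 2 = -8)
(-35 + w)*22 = (-35 - 8)*22 = -43*22 = -946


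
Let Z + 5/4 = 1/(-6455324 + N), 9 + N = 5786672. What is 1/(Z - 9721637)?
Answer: -2674644/26001921415537 ≈ -1.0286e-7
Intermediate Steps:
N = 5786663 (N = -9 + 5786672 = 5786663)
Z = -3343309/2674644 (Z = -5/4 + 1/(-6455324 + 5786663) = -5/4 + 1/(-668661) = -5/4 - 1/668661 = -3343309/2674644 ≈ -1.2500)
1/(Z - 9721637) = 1/(-3343309/2674644 - 9721637) = 1/(-26001921415537/2674644) = -2674644/26001921415537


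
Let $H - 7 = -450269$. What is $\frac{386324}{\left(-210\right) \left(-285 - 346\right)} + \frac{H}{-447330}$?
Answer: $\frac{1291547403}{329309435} \approx 3.922$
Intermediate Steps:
$H = -450262$ ($H = 7 - 450269 = -450262$)
$\frac{386324}{\left(-210\right) \left(-285 - 346\right)} + \frac{H}{-447330} = \frac{386324}{\left(-210\right) \left(-285 - 346\right)} - \frac{450262}{-447330} = \frac{386324}{\left(-210\right) \left(-631\right)} - - \frac{225131}{223665} = \frac{386324}{132510} + \frac{225131}{223665} = 386324 \cdot \frac{1}{132510} + \frac{225131}{223665} = \frac{193162}{66255} + \frac{225131}{223665} = \frac{1291547403}{329309435}$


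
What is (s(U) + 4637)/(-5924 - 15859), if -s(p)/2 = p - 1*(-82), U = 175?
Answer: -4123/21783 ≈ -0.18928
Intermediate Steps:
s(p) = -164 - 2*p (s(p) = -2*(p - 1*(-82)) = -2*(p + 82) = -2*(82 + p) = -164 - 2*p)
(s(U) + 4637)/(-5924 - 15859) = ((-164 - 2*175) + 4637)/(-5924 - 15859) = ((-164 - 350) + 4637)/(-21783) = (-514 + 4637)*(-1/21783) = 4123*(-1/21783) = -4123/21783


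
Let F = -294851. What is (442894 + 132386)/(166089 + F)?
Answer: -287640/64381 ≈ -4.4678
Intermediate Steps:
(442894 + 132386)/(166089 + F) = (442894 + 132386)/(166089 - 294851) = 575280/(-128762) = 575280*(-1/128762) = -287640/64381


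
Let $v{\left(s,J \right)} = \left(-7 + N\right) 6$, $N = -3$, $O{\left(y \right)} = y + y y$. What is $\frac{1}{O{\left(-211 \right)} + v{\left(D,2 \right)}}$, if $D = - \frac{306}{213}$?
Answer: $\frac{1}{44250} \approx 2.2599 \cdot 10^{-5}$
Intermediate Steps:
$O{\left(y \right)} = y + y^{2}$
$D = - \frac{102}{71}$ ($D = \left(-306\right) \frac{1}{213} = - \frac{102}{71} \approx -1.4366$)
$v{\left(s,J \right)} = -60$ ($v{\left(s,J \right)} = \left(-7 - 3\right) 6 = \left(-10\right) 6 = -60$)
$\frac{1}{O{\left(-211 \right)} + v{\left(D,2 \right)}} = \frac{1}{- 211 \left(1 - 211\right) - 60} = \frac{1}{\left(-211\right) \left(-210\right) - 60} = \frac{1}{44310 - 60} = \frac{1}{44250}$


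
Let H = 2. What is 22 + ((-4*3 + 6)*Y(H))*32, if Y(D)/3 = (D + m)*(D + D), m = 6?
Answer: -18410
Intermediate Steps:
Y(D) = 6*D*(6 + D) (Y(D) = 3*((D + 6)*(D + D)) = 3*((6 + D)*(2*D)) = 3*(2*D*(6 + D)) = 6*D*(6 + D))
22 + ((-4*3 + 6)*Y(H))*32 = 22 + ((-4*3 + 6)*(6*2*(6 + 2)))*32 = 22 + ((-12 + 6)*(6*2*8))*32 = 22 - 6*96*32 = 22 - 576*32 = 22 - 18432 = -18410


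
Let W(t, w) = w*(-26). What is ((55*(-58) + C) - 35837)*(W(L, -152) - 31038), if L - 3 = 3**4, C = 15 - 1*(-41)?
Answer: 1055568506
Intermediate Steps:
C = 56 (C = 15 + 41 = 56)
L = 84 (L = 3 + 3**4 = 3 + 81 = 84)
W(t, w) = -26*w
((55*(-58) + C) - 35837)*(W(L, -152) - 31038) = ((55*(-58) + 56) - 35837)*(-26*(-152) - 31038) = ((-3190 + 56) - 35837)*(3952 - 31038) = (-3134 - 35837)*(-27086) = -38971*(-27086) = 1055568506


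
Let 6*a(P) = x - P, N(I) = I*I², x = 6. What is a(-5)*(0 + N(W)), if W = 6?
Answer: 396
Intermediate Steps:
N(I) = I³
a(P) = 1 - P/6 (a(P) = (6 - P)/6 = 1 - P/6)
a(-5)*(0 + N(W)) = (1 - ⅙*(-5))*(0 + 6³) = (1 + ⅚)*(0 + 216) = (11/6)*216 = 396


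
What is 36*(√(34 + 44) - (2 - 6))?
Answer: 144 + 36*√78 ≈ 461.94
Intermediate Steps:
36*(√(34 + 44) - (2 - 6)) = 36*(√78 - 1*(-4)) = 36*(√78 + 4) = 36*(4 + √78) = 144 + 36*√78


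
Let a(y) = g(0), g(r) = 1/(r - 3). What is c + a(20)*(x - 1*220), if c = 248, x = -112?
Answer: 1076/3 ≈ 358.67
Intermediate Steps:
g(r) = 1/(-3 + r)
a(y) = -1/3 (a(y) = 1/(-3 + 0) = 1/(-3) = -1/3)
c + a(20)*(x - 1*220) = 248 - (-112 - 1*220)/3 = 248 - (-112 - 220)/3 = 248 - 1/3*(-332) = 248 + 332/3 = 1076/3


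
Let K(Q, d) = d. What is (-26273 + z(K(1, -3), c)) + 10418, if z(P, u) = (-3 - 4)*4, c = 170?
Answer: -15883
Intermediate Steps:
z(P, u) = -28 (z(P, u) = -7*4 = -28)
(-26273 + z(K(1, -3), c)) + 10418 = (-26273 - 28) + 10418 = -26301 + 10418 = -15883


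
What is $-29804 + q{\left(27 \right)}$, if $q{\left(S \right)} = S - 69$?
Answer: $-29846$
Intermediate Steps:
$q{\left(S \right)} = -69 + S$
$-29804 + q{\left(27 \right)} = -29804 + \left(-69 + 27\right) = -29804 - 42 = -29846$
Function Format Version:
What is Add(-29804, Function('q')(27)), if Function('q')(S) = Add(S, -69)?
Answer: -29846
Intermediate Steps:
Function('q')(S) = Add(-69, S)
Add(-29804, Function('q')(27)) = Add(-29804, Add(-69, 27)) = Add(-29804, -42) = -29846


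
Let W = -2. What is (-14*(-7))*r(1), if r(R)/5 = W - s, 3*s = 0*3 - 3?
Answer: -490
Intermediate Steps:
s = -1 (s = (0*3 - 3)/3 = (0 - 3)/3 = (1/3)*(-3) = -1)
r(R) = -5 (r(R) = 5*(-2 - 1*(-1)) = 5*(-2 + 1) = 5*(-1) = -5)
(-14*(-7))*r(1) = -14*(-7)*(-5) = 98*(-5) = -490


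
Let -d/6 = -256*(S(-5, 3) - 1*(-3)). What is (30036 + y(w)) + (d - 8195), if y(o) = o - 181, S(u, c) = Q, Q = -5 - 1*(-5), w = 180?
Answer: 26448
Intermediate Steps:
Q = 0 (Q = -5 + 5 = 0)
S(u, c) = 0
y(o) = -181 + o
d = 4608 (d = -(-1536)*(0 - 1*(-3)) = -(-1536)*(0 + 3) = -(-1536)*3 = -6*(-768) = 4608)
(30036 + y(w)) + (d - 8195) = (30036 + (-181 + 180)) + (4608 - 8195) = (30036 - 1) - 3587 = 30035 - 3587 = 26448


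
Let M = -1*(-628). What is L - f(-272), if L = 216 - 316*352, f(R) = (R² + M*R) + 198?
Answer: -14382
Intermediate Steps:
M = 628
f(R) = 198 + R² + 628*R (f(R) = (R² + 628*R) + 198 = 198 + R² + 628*R)
L = -111016 (L = 216 - 111232 = -111016)
L - f(-272) = -111016 - (198 + (-272)² + 628*(-272)) = -111016 - (198 + 73984 - 170816) = -111016 - 1*(-96634) = -111016 + 96634 = -14382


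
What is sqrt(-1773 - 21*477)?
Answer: 3*I*sqrt(1310) ≈ 108.58*I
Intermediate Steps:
sqrt(-1773 - 21*477) = sqrt(-1773 - 10017) = sqrt(-11790) = 3*I*sqrt(1310)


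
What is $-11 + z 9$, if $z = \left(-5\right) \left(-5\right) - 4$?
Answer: $178$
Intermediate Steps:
$z = 21$ ($z = 25 - 4 = 21$)
$-11 + z 9 = -11 + 21 \cdot 9 = -11 + 189 = 178$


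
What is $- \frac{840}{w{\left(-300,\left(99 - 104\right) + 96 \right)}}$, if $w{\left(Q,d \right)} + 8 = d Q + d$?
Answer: $\frac{840}{27217} \approx 0.030863$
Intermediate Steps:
$w{\left(Q,d \right)} = -8 + d + Q d$ ($w{\left(Q,d \right)} = -8 + \left(d Q + d\right) = -8 + \left(Q d + d\right) = -8 + \left(d + Q d\right) = -8 + d + Q d$)
$- \frac{840}{w{\left(-300,\left(99 - 104\right) + 96 \right)}} = - \frac{840}{-8 + \left(\left(99 - 104\right) + 96\right) - 300 \left(\left(99 - 104\right) + 96\right)} = - \frac{840}{-8 + \left(-5 + 96\right) - 300 \left(-5 + 96\right)} = - \frac{840}{-8 + 91 - 27300} = - \frac{840}{-27217} = \left(-840\right) \left(- \frac{1}{27217}\right) = \frac{840}{27217}$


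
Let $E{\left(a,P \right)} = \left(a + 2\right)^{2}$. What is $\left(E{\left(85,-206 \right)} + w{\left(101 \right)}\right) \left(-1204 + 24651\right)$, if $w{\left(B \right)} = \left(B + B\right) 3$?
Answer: $191679225$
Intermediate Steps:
$E{\left(a,P \right)} = \left(2 + a\right)^{2}$
$w{\left(B \right)} = 6 B$ ($w{\left(B \right)} = 2 B 3 = 6 B$)
$\left(E{\left(85,-206 \right)} + w{\left(101 \right)}\right) \left(-1204 + 24651\right) = \left(\left(2 + 85\right)^{2} + 6 \cdot 101\right) \left(-1204 + 24651\right) = \left(87^{2} + 606\right) 23447 = \left(7569 + 606\right) 23447 = 8175 \cdot 23447 = 191679225$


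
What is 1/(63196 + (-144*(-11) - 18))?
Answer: 1/64762 ≈ 1.5441e-5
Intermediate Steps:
1/(63196 + (-144*(-11) - 18)) = 1/(63196 + (1584 - 18)) = 1/(63196 + 1566) = 1/64762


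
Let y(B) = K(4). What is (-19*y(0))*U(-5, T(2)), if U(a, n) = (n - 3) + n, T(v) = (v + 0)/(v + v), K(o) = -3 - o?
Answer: -266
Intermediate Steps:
T(v) = ½ (T(v) = v/((2*v)) = v*(1/(2*v)) = ½)
y(B) = -7 (y(B) = -3 - 1*4 = -3 - 4 = -7)
U(a, n) = -3 + 2*n (U(a, n) = (-3 + n) + n = -3 + 2*n)
(-19*y(0))*U(-5, T(2)) = (-19*(-7))*(-3 + 2*(½)) = 133*(-3 + 1) = 133*(-2) = -266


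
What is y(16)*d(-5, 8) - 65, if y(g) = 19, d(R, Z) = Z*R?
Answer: -825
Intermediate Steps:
d(R, Z) = R*Z
y(16)*d(-5, 8) - 65 = 19*(-5*8) - 65 = 19*(-40) - 65 = -760 - 65 = -825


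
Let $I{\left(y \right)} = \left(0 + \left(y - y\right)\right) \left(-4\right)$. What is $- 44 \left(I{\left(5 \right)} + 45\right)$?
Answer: $-1980$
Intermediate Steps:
$I{\left(y \right)} = 0$ ($I{\left(y \right)} = \left(0 + 0\right) \left(-4\right) = 0 \left(-4\right) = 0$)
$- 44 \left(I{\left(5 \right)} + 45\right) = - 44 \left(0 + 45\right) = \left(-44\right) 45 = -1980$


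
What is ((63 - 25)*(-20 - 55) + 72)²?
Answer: 7717284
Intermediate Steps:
((63 - 25)*(-20 - 55) + 72)² = (38*(-75) + 72)² = (-2850 + 72)² = (-2778)² = 7717284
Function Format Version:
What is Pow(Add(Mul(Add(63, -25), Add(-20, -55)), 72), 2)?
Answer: 7717284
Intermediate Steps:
Pow(Add(Mul(Add(63, -25), Add(-20, -55)), 72), 2) = Pow(Add(Mul(38, -75), 72), 2) = Pow(Add(-2850, 72), 2) = Pow(-2778, 2) = 7717284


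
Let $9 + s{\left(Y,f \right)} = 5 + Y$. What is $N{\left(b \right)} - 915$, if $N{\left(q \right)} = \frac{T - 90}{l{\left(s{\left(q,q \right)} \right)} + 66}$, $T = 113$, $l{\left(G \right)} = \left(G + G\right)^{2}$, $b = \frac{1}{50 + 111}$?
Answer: $- \frac{3077996347}{3364582} \approx -914.82$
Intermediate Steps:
$b = \frac{1}{161} \approx 0.0062112$
$s{\left(Y,f \right)} = -4 + Y$ ($s{\left(Y,f \right)} = -9 + \left(5 + Y\right) = -4 + Y$)
$l{\left(G \right)} = 4 G^{2}$ ($l{\left(G \right)} = \left(2 G\right)^{2} = 4 G^{2}$)
$N{\left(q \right)} = \frac{23}{66 + 4 \left(-4 + q\right)^{2}}$ ($N{\left(q \right)} = \frac{113 - 90}{4 \left(-4 + q\right)^{2} + 66} = \frac{23}{66 + 4 \left(-4 + q\right)^{2}}$)
$N{\left(b \right)} - 915 = \frac{23}{2 \left(33 + 2 \left(-4 + \frac{1}{161}\right)^{2}\right)} - 915 = \frac{23}{2 \left(33 + 2 \left(- \frac{643}{161}\right)^{2}\right)} - 915 = \frac{23}{2 \left(33 + 2 \cdot \frac{413449}{25921}\right)} - 915 = \frac{23}{2 \left(33 + \frac{826898}{25921}\right)} - 915 = \frac{23}{2 \cdot \frac{1682291}{25921}} - 915 = \frac{23}{2} \cdot \frac{25921}{1682291} - 915 = \frac{596183}{3364582} - 915 = - \frac{3077996347}{3364582}$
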